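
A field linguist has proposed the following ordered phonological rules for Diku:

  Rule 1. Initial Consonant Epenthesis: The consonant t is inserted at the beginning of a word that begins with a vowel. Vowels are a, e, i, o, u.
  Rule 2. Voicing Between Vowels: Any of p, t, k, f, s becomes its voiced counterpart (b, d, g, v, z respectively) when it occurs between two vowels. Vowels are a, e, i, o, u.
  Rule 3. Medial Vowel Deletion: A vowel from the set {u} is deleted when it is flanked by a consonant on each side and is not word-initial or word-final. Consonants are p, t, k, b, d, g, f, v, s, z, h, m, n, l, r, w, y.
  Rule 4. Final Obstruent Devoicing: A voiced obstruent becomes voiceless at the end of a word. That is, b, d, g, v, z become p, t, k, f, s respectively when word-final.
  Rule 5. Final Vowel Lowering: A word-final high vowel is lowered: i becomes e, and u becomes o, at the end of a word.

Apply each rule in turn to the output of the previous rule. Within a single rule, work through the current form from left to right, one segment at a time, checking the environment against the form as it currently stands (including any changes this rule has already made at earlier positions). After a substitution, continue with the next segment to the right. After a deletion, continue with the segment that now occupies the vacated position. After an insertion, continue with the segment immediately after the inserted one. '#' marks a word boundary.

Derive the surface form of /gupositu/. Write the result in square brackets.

[gbozido]

Rule 1 Initial Consonant Epenthesis: no change — [gupositu]
Rule 2 Voicing Between Vowels: [gupositu] → [gubozidu]
Rule 3 Medial Vowel Deletion: [gubozidu] → [gbozidu]
Rule 4 Final Obstruent Devoicing: no change — [gbozidu]
Rule 5 Final Vowel Lowering: [gbozidu] → [gbozido]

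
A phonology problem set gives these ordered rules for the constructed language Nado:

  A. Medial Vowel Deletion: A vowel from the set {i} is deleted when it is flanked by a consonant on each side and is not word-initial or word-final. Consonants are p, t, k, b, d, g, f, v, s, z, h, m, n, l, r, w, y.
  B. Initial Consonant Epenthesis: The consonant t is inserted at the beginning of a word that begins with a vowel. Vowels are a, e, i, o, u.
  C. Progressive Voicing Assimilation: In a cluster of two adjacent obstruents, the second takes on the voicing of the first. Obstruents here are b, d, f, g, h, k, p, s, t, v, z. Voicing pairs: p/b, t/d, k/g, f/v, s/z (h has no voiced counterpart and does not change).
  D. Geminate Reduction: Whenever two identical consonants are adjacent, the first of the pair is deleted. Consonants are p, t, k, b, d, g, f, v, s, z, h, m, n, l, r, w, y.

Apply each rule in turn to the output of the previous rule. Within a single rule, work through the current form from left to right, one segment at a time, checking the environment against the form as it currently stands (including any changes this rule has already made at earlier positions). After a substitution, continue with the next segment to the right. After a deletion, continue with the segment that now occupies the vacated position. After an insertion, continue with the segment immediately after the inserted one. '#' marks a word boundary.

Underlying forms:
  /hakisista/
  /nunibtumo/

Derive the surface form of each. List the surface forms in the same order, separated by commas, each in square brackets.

[haksta], [nunbdumo]

/hakisista/:
  A Medial Vowel Deletion: [hakisista] → [hakssta]
  B Initial Consonant Epenthesis: no change — [hakssta]
  C Progressive Voicing Assimilation: no change — [hakssta]
  D Geminate Reduction: [hakssta] → [haksta]
/nunibtumo/:
  A Medial Vowel Deletion: [nunibtumo] → [nunbtumo]
  B Initial Consonant Epenthesis: no change — [nunbtumo]
  C Progressive Voicing Assimilation: [nunbtumo] → [nunbdumo]
  D Geminate Reduction: no change — [nunbdumo]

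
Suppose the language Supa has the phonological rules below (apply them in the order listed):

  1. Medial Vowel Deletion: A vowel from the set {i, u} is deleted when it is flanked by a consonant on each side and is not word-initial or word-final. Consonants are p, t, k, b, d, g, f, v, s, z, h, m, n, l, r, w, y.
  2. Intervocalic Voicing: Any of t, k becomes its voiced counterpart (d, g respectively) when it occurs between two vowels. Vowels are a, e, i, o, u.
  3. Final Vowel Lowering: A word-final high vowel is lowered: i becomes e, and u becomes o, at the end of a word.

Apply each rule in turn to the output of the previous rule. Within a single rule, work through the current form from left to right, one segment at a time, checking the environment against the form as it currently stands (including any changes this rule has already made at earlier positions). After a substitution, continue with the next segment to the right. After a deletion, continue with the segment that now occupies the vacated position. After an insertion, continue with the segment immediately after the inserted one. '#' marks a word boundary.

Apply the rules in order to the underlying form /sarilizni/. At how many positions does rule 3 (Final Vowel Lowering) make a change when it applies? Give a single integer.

1 Medial Vowel Deletion: [sarilizni] → [sarlzni]
2 Intervocalic Voicing: no change — [sarlzni]
3 Final Vowel Lowering: [sarlzni] → [sarlzne]
Rule 3 changed 1 position(s).

1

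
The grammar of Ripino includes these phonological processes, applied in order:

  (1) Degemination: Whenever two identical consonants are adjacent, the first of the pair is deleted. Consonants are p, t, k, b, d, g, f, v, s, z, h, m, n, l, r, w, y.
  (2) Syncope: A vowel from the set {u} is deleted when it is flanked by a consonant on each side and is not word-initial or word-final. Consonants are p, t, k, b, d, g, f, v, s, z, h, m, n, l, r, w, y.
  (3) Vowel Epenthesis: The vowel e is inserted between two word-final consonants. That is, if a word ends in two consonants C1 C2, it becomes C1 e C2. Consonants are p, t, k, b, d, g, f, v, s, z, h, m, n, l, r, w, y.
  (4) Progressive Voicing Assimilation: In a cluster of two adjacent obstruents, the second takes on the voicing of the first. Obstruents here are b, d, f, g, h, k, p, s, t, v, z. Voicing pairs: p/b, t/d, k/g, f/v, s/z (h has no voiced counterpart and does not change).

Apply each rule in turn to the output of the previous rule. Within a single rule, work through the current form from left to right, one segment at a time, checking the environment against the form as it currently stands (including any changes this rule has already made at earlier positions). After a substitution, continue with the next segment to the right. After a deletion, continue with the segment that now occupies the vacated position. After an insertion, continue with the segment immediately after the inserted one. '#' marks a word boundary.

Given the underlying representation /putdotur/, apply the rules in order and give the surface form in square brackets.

(1) Degemination: no change — [putdotur]
(2) Syncope: [putdotur] → [ptdotr]
(3) Vowel Epenthesis: [ptdotr] → [ptdoter]
(4) Progressive Voicing Assimilation: [ptdoter] → [pttoter]

[pttoter]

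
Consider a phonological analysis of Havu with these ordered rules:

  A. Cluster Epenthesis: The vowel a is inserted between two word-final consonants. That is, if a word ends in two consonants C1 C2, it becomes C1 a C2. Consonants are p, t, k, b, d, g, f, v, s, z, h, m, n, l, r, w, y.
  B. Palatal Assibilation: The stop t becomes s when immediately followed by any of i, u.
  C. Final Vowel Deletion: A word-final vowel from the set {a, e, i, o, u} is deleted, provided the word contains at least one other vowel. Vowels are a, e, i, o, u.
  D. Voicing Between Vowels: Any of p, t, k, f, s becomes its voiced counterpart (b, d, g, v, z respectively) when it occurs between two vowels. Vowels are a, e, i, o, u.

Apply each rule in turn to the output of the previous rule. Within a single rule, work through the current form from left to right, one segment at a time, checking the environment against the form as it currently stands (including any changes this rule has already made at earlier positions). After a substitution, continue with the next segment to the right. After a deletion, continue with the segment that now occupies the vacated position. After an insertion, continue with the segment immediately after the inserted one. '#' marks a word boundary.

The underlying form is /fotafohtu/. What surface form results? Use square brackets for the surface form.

A Cluster Epenthesis: no change — [fotafohtu]
B Palatal Assibilation: [fotafohtu] → [fotafohsu]
C Final Vowel Deletion: [fotafohsu] → [fotafohs]
D Voicing Between Vowels: [fotafohs] → [fodavohs]

[fodavohs]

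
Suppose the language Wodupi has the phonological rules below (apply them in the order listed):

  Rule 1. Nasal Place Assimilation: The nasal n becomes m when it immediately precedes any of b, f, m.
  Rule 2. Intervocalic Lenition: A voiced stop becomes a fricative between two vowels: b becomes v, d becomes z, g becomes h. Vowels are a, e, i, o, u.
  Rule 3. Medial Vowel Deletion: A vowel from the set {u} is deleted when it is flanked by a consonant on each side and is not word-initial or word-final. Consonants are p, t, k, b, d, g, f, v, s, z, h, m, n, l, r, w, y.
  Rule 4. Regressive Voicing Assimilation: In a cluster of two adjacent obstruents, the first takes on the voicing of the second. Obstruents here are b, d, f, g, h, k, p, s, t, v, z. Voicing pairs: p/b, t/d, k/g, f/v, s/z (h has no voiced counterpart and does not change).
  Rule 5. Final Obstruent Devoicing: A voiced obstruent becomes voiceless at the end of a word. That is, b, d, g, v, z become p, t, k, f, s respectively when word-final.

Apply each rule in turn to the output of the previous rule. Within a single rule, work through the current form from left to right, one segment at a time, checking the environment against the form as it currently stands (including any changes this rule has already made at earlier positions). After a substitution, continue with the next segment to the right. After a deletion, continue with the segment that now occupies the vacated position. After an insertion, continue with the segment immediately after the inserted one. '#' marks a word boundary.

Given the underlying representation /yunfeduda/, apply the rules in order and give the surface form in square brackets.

Rule 1 Nasal Place Assimilation: [yunfeduda] → [yumfeduda]
Rule 2 Intervocalic Lenition: [yumfeduda] → [yumfezuza]
Rule 3 Medial Vowel Deletion: [yumfezuza] → [ymfezza]
Rule 4 Regressive Voicing Assimilation: no change — [ymfezza]
Rule 5 Final Obstruent Devoicing: no change — [ymfezza]

[ymfezza]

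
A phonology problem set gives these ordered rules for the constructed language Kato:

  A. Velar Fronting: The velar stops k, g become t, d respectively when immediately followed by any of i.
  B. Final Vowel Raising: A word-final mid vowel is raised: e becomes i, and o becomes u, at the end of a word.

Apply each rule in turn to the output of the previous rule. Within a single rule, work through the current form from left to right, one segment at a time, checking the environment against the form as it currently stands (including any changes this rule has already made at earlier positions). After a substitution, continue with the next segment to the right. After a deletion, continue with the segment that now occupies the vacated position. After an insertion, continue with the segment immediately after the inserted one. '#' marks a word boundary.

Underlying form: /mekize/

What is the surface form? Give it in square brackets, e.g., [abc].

A Velar Fronting: [mekize] → [metize]
B Final Vowel Raising: [metize] → [metizi]

[metizi]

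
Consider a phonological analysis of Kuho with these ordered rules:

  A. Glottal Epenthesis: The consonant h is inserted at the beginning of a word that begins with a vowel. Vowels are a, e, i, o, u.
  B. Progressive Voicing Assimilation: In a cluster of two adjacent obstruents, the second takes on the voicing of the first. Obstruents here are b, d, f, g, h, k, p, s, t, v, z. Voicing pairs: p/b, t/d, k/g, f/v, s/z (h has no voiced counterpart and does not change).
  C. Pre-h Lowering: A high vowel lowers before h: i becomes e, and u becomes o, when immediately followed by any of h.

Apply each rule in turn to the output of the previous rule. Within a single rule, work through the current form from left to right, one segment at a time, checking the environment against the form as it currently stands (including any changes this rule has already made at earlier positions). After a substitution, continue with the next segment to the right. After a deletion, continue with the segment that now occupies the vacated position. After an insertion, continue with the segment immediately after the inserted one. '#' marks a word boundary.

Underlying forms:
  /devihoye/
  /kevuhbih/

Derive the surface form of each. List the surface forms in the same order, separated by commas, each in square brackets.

/devihoye/:
  A Glottal Epenthesis: no change — [devihoye]
  B Progressive Voicing Assimilation: no change — [devihoye]
  C Pre-h Lowering: [devihoye] → [devehoye]
/kevuhbih/:
  A Glottal Epenthesis: no change — [kevuhbih]
  B Progressive Voicing Assimilation: [kevuhbih] → [kevuhpih]
  C Pre-h Lowering: [kevuhpih] → [kevohpeh]

[devehoye], [kevohpeh]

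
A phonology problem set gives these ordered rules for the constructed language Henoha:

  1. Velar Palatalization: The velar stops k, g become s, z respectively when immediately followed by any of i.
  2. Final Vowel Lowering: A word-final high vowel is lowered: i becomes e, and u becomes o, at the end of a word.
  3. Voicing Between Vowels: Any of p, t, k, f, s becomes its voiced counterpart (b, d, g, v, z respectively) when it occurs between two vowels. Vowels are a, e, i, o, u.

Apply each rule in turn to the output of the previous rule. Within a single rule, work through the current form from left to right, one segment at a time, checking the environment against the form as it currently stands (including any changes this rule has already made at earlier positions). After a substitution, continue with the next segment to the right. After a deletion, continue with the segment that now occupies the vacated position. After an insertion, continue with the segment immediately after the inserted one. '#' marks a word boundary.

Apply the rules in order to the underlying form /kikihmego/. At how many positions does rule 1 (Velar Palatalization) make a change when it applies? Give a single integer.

1 Velar Palatalization: [kikihmego] → [sisihmego]
2 Final Vowel Lowering: no change — [sisihmego]
3 Voicing Between Vowels: [sisihmego] → [sizihmego]
Rule 1 changed 2 position(s).

2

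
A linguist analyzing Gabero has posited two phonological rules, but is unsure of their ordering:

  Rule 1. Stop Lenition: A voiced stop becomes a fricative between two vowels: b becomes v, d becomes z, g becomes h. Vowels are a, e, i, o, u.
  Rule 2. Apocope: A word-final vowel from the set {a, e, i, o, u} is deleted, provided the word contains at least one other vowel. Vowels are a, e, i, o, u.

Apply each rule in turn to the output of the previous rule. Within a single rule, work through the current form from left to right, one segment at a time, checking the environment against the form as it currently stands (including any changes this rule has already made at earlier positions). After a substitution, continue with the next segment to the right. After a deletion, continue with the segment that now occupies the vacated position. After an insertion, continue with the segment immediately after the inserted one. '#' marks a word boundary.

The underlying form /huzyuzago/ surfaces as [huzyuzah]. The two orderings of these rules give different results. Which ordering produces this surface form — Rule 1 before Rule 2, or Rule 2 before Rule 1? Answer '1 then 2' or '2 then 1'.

Order 1 then 2:
  1 Stop Lenition: [huzyuzago] → [huzyuzaho]
  2 Apocope: [huzyuzaho] → [huzyuzah]
  result: [huzyuzah]
Order 2 then 1:
  2 Apocope: [huzyuzago] → [huzyuzag]
  1 Stop Lenition: no change — [huzyuzag]
  result: [huzyuzag]

1 then 2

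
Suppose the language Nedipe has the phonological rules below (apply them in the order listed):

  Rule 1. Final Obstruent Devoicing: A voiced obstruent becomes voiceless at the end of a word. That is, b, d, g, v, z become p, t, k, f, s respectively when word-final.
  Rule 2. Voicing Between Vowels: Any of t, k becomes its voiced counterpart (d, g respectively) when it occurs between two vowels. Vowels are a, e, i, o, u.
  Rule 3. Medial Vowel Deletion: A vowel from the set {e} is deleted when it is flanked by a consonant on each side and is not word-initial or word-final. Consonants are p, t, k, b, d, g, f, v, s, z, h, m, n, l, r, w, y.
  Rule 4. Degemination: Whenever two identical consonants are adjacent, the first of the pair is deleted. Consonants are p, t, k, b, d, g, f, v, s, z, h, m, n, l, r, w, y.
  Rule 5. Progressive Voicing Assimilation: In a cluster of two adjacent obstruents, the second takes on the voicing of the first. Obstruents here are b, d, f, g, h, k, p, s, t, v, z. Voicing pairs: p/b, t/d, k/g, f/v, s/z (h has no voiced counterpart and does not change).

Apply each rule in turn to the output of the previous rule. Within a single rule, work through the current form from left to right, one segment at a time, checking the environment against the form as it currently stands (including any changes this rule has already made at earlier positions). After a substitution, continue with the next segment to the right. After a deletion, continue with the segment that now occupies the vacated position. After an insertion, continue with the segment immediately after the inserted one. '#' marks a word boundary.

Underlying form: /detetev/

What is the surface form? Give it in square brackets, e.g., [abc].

[dv]

Rule 1 Final Obstruent Devoicing: [detetev] → [detetef]
Rule 2 Voicing Between Vowels: [detetef] → [dededef]
Rule 3 Medial Vowel Deletion: [dededef] → [dddf]
Rule 4 Degemination: [dddf] → [df]
Rule 5 Progressive Voicing Assimilation: [df] → [dv]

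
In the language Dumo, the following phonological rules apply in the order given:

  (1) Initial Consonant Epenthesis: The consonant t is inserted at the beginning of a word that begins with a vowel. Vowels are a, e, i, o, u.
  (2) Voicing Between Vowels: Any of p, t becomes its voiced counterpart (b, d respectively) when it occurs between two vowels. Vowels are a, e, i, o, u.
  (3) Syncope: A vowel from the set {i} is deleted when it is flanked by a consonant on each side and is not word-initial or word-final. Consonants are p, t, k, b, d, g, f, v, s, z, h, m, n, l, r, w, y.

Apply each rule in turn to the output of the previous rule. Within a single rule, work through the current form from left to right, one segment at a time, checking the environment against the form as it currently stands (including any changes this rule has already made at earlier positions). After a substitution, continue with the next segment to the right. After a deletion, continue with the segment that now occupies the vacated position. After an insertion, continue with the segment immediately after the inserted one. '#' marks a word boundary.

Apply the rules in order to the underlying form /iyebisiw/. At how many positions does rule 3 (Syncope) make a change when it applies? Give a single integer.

3

(1) Initial Consonant Epenthesis: [iyebisiw] → [tiyebisiw]
(2) Voicing Between Vowels: no change — [tiyebisiw]
(3) Syncope: [tiyebisiw] → [tyebsw]
Rule 3 changed 3 position(s).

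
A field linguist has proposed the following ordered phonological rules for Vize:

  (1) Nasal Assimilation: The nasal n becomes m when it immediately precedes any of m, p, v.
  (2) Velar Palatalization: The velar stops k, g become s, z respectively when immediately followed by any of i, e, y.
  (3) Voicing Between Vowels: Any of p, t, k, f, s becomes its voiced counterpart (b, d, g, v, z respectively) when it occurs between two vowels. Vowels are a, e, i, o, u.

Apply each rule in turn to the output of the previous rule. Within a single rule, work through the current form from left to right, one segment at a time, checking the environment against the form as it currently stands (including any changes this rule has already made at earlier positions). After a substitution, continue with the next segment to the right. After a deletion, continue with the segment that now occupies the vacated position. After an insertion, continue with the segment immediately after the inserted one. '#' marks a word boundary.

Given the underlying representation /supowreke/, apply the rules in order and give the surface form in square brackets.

(1) Nasal Assimilation: no change — [supowreke]
(2) Velar Palatalization: [supowreke] → [supowrese]
(3) Voicing Between Vowels: [supowrese] → [subowreze]

[subowreze]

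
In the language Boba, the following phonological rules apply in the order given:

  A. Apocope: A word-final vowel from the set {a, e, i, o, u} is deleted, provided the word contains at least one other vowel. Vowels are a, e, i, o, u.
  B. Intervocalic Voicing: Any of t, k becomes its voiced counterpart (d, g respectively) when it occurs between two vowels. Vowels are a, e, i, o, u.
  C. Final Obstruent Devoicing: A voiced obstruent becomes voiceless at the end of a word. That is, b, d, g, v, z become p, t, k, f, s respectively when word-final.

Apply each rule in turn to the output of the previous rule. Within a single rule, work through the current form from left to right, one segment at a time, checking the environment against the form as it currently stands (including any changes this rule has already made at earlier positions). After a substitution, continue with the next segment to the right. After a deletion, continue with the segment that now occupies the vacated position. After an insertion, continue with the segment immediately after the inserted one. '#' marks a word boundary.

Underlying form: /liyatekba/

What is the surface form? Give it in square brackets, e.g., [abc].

[liyadekp]

A Apocope: [liyatekba] → [liyatekb]
B Intervocalic Voicing: [liyatekb] → [liyadekb]
C Final Obstruent Devoicing: [liyadekb] → [liyadekp]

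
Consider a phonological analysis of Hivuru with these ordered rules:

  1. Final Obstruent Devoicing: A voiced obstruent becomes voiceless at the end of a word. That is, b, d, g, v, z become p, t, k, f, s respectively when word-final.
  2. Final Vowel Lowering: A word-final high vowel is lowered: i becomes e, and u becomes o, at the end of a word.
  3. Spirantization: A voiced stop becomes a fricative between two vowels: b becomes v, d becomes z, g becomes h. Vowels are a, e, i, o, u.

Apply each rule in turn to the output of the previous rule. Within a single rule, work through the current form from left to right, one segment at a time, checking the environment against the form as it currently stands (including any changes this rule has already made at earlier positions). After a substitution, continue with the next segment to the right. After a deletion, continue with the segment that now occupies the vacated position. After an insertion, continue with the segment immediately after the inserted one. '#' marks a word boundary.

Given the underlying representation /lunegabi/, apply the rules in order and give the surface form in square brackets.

1 Final Obstruent Devoicing: no change — [lunegabi]
2 Final Vowel Lowering: [lunegabi] → [lunegabe]
3 Spirantization: [lunegabe] → [lunehave]

[lunehave]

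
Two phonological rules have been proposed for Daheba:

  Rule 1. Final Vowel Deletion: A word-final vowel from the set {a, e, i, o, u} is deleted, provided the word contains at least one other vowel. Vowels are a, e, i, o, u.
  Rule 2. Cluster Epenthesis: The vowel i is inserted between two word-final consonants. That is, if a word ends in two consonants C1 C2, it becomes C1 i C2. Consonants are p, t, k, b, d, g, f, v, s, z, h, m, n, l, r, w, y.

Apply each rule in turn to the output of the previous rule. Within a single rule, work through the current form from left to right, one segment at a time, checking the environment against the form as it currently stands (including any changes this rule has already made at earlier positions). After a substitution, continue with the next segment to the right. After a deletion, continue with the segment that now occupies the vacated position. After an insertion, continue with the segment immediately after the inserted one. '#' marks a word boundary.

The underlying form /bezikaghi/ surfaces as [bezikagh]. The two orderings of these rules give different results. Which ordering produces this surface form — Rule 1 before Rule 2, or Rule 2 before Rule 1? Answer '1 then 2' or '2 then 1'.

2 then 1

Order 1 then 2:
  1 Final Vowel Deletion: [bezikaghi] → [bezikagh]
  2 Cluster Epenthesis: [bezikagh] → [bezikagih]
  result: [bezikagih]
Order 2 then 1:
  2 Cluster Epenthesis: no change — [bezikaghi]
  1 Final Vowel Deletion: [bezikaghi] → [bezikagh]
  result: [bezikagh]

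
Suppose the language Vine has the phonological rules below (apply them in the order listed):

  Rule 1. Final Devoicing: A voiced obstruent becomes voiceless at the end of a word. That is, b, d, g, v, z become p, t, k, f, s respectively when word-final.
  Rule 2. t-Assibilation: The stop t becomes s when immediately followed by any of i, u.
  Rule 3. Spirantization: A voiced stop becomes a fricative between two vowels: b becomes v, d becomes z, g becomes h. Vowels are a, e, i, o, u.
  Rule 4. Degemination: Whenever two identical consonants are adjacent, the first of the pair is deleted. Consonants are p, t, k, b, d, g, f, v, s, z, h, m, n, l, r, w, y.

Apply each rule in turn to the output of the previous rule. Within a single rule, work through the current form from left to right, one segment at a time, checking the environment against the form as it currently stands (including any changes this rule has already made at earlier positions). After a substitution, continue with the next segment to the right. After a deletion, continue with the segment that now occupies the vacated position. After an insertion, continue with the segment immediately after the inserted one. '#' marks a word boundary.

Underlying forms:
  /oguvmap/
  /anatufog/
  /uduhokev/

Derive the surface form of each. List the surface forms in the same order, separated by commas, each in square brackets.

/oguvmap/:
  Rule 1 Final Devoicing: no change — [oguvmap]
  Rule 2 t-Assibilation: no change — [oguvmap]
  Rule 3 Spirantization: [oguvmap] → [ohuvmap]
  Rule 4 Degemination: no change — [ohuvmap]
/anatufog/:
  Rule 1 Final Devoicing: [anatufog] → [anatufok]
  Rule 2 t-Assibilation: [anatufok] → [anasufok]
  Rule 3 Spirantization: no change — [anasufok]
  Rule 4 Degemination: no change — [anasufok]
/uduhokev/:
  Rule 1 Final Devoicing: [uduhokev] → [uduhokef]
  Rule 2 t-Assibilation: no change — [uduhokef]
  Rule 3 Spirantization: [uduhokef] → [uzuhokef]
  Rule 4 Degemination: no change — [uzuhokef]

[ohuvmap], [anasufok], [uzuhokef]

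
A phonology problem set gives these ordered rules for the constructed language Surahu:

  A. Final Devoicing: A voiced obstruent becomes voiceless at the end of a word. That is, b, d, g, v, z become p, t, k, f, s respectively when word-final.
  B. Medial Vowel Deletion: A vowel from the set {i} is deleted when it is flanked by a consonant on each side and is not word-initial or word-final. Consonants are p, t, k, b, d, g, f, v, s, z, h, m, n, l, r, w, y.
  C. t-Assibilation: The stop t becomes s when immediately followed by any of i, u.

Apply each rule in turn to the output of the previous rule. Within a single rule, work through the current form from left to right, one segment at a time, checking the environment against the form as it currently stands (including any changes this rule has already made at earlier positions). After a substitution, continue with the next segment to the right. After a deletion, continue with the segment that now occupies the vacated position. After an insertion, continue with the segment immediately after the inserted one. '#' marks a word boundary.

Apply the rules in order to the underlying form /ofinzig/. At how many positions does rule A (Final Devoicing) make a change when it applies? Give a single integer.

1

A Final Devoicing: [ofinzig] → [ofinzik]
B Medial Vowel Deletion: [ofinzik] → [ofnzk]
C t-Assibilation: no change — [ofnzk]
Rule A changed 1 position(s).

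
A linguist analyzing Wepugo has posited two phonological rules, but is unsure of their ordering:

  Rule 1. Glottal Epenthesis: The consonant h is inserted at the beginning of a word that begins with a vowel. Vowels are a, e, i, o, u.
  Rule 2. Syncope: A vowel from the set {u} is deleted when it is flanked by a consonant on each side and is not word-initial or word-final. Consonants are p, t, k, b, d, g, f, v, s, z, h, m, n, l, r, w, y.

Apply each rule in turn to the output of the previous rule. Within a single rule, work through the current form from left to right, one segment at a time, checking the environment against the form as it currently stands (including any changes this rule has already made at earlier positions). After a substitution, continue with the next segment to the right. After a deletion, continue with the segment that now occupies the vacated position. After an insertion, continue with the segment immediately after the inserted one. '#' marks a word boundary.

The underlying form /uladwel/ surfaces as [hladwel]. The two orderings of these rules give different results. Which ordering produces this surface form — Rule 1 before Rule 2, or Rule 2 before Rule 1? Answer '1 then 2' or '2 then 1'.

1 then 2

Order 1 then 2:
  1 Glottal Epenthesis: [uladwel] → [huladwel]
  2 Syncope: [huladwel] → [hladwel]
  result: [hladwel]
Order 2 then 1:
  2 Syncope: no change — [uladwel]
  1 Glottal Epenthesis: [uladwel] → [huladwel]
  result: [huladwel]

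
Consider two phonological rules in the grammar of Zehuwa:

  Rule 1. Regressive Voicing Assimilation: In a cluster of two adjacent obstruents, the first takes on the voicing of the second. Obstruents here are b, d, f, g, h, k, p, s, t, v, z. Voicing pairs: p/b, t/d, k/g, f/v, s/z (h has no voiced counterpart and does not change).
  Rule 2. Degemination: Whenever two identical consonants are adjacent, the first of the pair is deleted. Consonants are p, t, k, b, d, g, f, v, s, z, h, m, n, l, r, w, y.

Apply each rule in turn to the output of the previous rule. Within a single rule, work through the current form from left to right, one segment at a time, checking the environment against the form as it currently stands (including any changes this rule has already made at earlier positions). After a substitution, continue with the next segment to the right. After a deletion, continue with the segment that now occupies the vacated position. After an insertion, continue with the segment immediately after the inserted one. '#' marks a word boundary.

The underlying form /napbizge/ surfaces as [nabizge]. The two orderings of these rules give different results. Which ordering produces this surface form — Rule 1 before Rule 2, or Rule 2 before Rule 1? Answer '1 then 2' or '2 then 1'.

1 then 2

Order 1 then 2:
  1 Regressive Voicing Assimilation: [napbizge] → [nabbizge]
  2 Degemination: [nabbizge] → [nabizge]
  result: [nabizge]
Order 2 then 1:
  2 Degemination: no change — [napbizge]
  1 Regressive Voicing Assimilation: [napbizge] → [nabbizge]
  result: [nabbizge]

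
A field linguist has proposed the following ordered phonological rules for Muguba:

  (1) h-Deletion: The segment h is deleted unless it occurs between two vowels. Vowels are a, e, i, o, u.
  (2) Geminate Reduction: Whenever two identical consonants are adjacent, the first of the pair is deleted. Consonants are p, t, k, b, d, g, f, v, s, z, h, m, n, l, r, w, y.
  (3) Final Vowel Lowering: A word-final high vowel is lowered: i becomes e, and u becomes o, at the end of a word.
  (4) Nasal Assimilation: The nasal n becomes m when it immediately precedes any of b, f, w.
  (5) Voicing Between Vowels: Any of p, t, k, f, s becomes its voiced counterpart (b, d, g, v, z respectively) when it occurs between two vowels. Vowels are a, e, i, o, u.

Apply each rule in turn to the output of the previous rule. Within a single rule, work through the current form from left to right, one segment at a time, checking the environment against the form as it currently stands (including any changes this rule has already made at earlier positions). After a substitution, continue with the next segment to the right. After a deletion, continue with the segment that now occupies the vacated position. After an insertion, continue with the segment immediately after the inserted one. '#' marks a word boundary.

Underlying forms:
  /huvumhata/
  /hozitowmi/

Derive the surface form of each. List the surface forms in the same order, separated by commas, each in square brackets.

/huvumhata/:
  (1) h-Deletion: [huvumhata] → [uvumata]
  (2) Geminate Reduction: no change — [uvumata]
  (3) Final Vowel Lowering: no change — [uvumata]
  (4) Nasal Assimilation: no change — [uvumata]
  (5) Voicing Between Vowels: [uvumata] → [uvumada]
/hozitowmi/:
  (1) h-Deletion: [hozitowmi] → [ozitowmi]
  (2) Geminate Reduction: no change — [ozitowmi]
  (3) Final Vowel Lowering: [ozitowmi] → [ozitowme]
  (4) Nasal Assimilation: no change — [ozitowme]
  (5) Voicing Between Vowels: [ozitowme] → [ozidowme]

[uvumada], [ozidowme]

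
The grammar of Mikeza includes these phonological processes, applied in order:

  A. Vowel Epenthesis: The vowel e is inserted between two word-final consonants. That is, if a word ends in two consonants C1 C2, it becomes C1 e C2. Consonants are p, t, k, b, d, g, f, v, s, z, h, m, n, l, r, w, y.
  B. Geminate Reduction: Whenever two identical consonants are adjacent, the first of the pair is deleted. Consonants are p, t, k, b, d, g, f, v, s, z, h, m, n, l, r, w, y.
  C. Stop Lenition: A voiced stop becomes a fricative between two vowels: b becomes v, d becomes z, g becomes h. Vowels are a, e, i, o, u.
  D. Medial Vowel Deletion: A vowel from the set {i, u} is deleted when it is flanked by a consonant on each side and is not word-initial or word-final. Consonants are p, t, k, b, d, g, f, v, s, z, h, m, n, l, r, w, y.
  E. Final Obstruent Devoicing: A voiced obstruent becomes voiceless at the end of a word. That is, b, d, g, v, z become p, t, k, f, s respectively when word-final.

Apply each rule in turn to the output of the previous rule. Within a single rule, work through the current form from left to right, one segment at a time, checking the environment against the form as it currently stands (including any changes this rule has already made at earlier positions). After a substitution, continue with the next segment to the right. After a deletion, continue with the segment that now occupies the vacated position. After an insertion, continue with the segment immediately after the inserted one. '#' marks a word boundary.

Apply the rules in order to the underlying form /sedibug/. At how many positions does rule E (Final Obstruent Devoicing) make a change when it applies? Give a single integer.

A Vowel Epenthesis: no change — [sedibug]
B Geminate Reduction: no change — [sedibug]
C Stop Lenition: [sedibug] → [sezivug]
D Medial Vowel Deletion: [sezivug] → [sezvg]
E Final Obstruent Devoicing: [sezvg] → [sezvk]
Rule E changed 1 position(s).

1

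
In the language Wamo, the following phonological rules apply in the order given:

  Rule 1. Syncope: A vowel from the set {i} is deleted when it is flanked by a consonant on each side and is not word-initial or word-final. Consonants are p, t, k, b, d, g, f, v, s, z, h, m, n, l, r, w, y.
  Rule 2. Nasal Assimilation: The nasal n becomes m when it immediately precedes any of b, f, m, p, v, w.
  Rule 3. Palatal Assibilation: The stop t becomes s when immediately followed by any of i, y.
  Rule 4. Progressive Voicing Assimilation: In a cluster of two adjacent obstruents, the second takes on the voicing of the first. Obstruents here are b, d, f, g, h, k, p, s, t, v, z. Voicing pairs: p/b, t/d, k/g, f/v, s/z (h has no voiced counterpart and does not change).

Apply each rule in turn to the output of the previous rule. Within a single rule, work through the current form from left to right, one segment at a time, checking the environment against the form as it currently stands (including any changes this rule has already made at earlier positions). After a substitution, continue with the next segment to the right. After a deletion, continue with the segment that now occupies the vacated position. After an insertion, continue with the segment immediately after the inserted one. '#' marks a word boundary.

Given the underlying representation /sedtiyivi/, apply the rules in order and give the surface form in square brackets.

Rule 1 Syncope: [sedtiyivi] → [sedtyvi]
Rule 2 Nasal Assimilation: no change — [sedtyvi]
Rule 3 Palatal Assibilation: [sedtyvi] → [sedsyvi]
Rule 4 Progressive Voicing Assimilation: [sedsyvi] → [sedzyvi]

[sedzyvi]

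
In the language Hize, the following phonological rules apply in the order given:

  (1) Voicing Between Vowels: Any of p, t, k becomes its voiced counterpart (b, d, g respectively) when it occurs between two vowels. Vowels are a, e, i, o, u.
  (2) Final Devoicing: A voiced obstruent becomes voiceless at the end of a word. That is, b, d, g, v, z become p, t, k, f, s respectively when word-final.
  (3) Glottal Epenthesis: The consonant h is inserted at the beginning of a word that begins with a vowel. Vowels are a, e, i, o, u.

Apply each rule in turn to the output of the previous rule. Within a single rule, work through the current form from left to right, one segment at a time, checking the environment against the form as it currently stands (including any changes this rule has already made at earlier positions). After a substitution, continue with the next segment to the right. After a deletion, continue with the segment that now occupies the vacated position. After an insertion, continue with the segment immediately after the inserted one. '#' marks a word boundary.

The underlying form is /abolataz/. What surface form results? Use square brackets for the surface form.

[haboladas]

(1) Voicing Between Vowels: [abolataz] → [aboladaz]
(2) Final Devoicing: [aboladaz] → [aboladas]
(3) Glottal Epenthesis: [aboladas] → [haboladas]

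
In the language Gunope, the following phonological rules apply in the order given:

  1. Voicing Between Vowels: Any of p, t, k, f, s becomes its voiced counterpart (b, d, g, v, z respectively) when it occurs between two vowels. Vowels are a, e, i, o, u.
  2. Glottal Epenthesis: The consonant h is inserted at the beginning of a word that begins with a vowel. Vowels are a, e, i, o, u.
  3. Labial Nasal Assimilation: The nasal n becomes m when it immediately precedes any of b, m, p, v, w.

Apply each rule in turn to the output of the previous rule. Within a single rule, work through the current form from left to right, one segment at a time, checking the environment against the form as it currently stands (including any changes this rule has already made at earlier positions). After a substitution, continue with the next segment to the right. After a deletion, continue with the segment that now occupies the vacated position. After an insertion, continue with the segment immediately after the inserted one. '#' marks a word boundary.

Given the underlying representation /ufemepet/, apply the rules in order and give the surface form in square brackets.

1 Voicing Between Vowels: [ufemepet] → [uvemebet]
2 Glottal Epenthesis: [uvemebet] → [huvemebet]
3 Labial Nasal Assimilation: no change — [huvemebet]

[huvemebet]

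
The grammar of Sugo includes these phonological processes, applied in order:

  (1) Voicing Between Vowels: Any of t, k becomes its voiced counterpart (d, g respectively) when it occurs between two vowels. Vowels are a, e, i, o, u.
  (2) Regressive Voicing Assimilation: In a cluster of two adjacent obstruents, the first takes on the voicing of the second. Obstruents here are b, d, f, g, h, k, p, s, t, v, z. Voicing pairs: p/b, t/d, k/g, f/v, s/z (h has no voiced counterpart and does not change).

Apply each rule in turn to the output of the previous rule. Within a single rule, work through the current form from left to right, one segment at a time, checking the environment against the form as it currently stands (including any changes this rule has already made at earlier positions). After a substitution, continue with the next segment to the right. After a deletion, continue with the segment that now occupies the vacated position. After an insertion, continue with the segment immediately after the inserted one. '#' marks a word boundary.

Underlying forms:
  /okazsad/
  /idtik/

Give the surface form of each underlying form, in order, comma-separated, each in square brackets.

[ogassad], [ittik]

/okazsad/:
  (1) Voicing Between Vowels: [okazsad] → [ogazsad]
  (2) Regressive Voicing Assimilation: [ogazsad] → [ogassad]
/idtik/:
  (1) Voicing Between Vowels: no change — [idtik]
  (2) Regressive Voicing Assimilation: [idtik] → [ittik]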